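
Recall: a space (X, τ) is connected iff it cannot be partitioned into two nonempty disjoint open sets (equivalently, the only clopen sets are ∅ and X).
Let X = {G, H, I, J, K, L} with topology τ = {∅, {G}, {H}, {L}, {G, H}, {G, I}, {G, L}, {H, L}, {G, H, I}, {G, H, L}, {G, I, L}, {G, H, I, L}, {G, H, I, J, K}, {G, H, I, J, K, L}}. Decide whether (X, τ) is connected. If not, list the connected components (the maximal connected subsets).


(X, τ) is disconnected; components = [{L}, {G, H, I, J, K}].

Find clopen sets (U ∈ τ with X ∖ U ∈ τ):
  U = ∅, X ∖ U = {G, H, I, J, K, L} — both open, so U is clopen.
  U = {L}, X ∖ U = {G, H, I, J, K} — both open, so U is clopen.
  U = {G, H, I, J, K}, X ∖ U = {L} — both open, so U is clopen.
  U = {G, H, I, J, K, L}, X ∖ U = ∅ — both open, so U is clopen.
Nontrivial clopen(s) exist: e.g. {G, H, I, J, K}. So (X, τ) is disconnected.
Compute connected components by grouping points that agree on all clopens:
  component: {L}
  component: {G, H, I, J, K}


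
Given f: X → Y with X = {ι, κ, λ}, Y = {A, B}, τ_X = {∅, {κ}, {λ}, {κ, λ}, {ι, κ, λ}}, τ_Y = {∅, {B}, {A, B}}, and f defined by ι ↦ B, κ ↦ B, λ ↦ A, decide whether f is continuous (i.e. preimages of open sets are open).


f is NOT continuous.

Compute f^{-1}(U) for each U ∈ τ_Y:
  U = ∅: f^{-1}(U) = ∅ ∈ τ_X ✓.
  U = {B}: f^{-1}(U) = {ι, κ} ∉ τ_X ✗.
  U = {A, B}: f^{-1}(U) = {ι, κ, λ} ∈ τ_X ✓.
Found U = {B} with f^{-1}(U) = {ι, κ} not in τ_X. Therefore f is NOT continuous.


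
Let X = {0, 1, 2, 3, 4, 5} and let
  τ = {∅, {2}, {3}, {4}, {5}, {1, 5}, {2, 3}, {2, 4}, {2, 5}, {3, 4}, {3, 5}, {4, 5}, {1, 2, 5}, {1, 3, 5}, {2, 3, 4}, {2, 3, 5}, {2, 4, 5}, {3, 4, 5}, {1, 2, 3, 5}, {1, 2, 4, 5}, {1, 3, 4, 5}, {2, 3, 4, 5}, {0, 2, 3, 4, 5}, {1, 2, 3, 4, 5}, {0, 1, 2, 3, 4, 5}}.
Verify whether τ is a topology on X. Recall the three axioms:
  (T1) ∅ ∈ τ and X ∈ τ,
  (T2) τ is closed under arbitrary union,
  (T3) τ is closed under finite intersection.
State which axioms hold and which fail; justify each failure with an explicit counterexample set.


τ is NOT a topology on X.

Axiom (T1): ∅ ∈ τ? Yes; X ∈ τ? Yes.
Axiom (T2/T3): check pairwise unions and intersections of members of τ.
Counterexample for (T2): {4} ∪ {1, 5} = {1, 4, 5} ∉ τ. Therefore τ is NOT a topology.


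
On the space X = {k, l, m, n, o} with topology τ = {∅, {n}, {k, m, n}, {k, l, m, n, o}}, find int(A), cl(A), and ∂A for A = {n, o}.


int(A) = {n}, cl(A) = {k, l, m, n, o}, ∂A = {k, l, m, o}.

Closed sets in (X, τ) are complements of opens:
  closed(X, τ) = {∅, {l, o}, {k, l, m, o}, {k, l, m, n, o}}.
int(A) = ⋃ {U ∈ τ : U ⊆ A}. Opens contained in A: ∅, {n}.
Taking the union of these: int(A) = {n}.
cl(A) = ⋂ {C closed : A ⊆ C}. Closed sets containing A: {k, l, m, n, o}.
Intersecting these: cl(A) = {k, l, m, n, o}.
∂A = cl(A) ∖ int(A) = {k, l, m, n, o} ∖ {n} = {k, l, m, o}.


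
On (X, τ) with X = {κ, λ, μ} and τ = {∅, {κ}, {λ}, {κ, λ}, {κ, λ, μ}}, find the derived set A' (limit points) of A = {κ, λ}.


A' = {μ}

For each x ∈ X, list the open sets U ∈ τ with x ∈ U, then check whether U ∩ (A ∖ {x}) ≠ ∅ for every such U.
  x = κ: open {κ} ∋ x has {κ} ∩ (A ∖ {κ}) = ∅, so x is NOT a limit point.
  x = λ: open {λ} ∋ x has {λ} ∩ (A ∖ {λ}) = ∅, so x is NOT a limit point.
  x = μ: opens ∋ x are {κ, λ, μ}; each meets A ∖ {μ}, so x IS a limit point.
Collecting: A' = {μ}.


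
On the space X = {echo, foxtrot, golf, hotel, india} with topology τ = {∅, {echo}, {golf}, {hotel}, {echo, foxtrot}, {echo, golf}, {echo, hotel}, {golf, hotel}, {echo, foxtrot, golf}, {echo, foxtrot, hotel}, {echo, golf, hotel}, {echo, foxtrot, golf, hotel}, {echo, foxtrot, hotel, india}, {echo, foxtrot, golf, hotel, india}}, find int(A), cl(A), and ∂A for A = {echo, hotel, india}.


int(A) = {echo, hotel}, cl(A) = {echo, foxtrot, hotel, india}, ∂A = {foxtrot, india}.

Closed sets in (X, τ) are complements of opens:
  closed(X, τ) = {∅, {golf}, {india}, {foxtrot, india}, {golf, india}, {hotel, india}, {echo, foxtrot, india}, {foxtrot, golf, india}, {foxtrot, hotel, india}, {golf, hotel, india}, {echo, foxtrot, golf, india}, {echo, foxtrot, hotel, india}, {foxtrot, golf, hotel, india}, {echo, foxtrot, golf, hotel, india}}.
int(A) = ⋃ {U ∈ τ : U ⊆ A}. Opens contained in A: ∅, {echo}, {hotel}, {echo, hotel}.
Taking the union of these: int(A) = {echo, hotel}.
cl(A) = ⋂ {C closed : A ⊆ C}. Closed sets containing A: {echo, foxtrot, hotel, india}, {echo, foxtrot, golf, hotel, india}.
Intersecting these: cl(A) = {echo, foxtrot, hotel, india}.
∂A = cl(A) ∖ int(A) = {echo, foxtrot, hotel, india} ∖ {echo, hotel} = {foxtrot, india}.


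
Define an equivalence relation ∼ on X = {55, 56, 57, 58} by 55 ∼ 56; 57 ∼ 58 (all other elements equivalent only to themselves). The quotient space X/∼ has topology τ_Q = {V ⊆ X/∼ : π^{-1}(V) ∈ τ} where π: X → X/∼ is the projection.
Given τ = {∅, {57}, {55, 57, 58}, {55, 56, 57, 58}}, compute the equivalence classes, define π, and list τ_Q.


X/∼ = {[55=56], [57=58]}; |τ_Q| = 2.

Equivalence classes: [55=56], [57=58].
Quotient map π: X → X/∼ sends 55 ↦ [55=56], 56 ↦ [55=56], 57 ↦ [57=58], 58 ↦ [57=58].
For each subset V ⊆ X/∼, compute π^{-1}(V) ⊆ X and check whether π^{-1}(V) ∈ τ. V is open in τ_Q iff π^{-1}(V) ∈ τ.
  V = {}: π^{-1}(V) = ∅ ∈ τ ✓.
  V = {[55=56]}: π^{-1}(V) = {55, 56} ∉ τ ✗.
  V = {[57=58]}: π^{-1}(V) = {57, 58} ∉ τ ✗.
  V = {[55=56], [57=58]}: π^{-1}(V) = {55, 56, 57, 58} ∈ τ ✓.
Open sets in the quotient: τ_Q = {{}, {[55=56], [57=58]}} (2 elements).


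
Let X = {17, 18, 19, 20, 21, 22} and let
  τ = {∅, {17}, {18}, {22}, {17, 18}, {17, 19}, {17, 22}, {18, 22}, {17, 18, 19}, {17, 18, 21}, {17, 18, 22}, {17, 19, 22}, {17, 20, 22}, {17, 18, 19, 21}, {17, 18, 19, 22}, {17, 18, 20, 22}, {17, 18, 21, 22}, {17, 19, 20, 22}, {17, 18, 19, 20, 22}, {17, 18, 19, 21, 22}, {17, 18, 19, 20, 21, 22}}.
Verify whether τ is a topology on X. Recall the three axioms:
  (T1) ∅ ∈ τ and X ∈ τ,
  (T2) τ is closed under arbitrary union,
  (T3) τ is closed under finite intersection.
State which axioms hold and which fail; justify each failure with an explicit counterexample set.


τ is NOT a topology on X.

Axiom (T1): ∅ ∈ τ? Yes; X ∈ τ? Yes.
Axiom (T2/T3): check pairwise unions and intersections of members of τ.
Counterexample for (T2): {17, 18, 21} ∪ {17, 20, 22} = {17, 18, 20, 21, 22} ∉ τ. Therefore τ is NOT a topology.


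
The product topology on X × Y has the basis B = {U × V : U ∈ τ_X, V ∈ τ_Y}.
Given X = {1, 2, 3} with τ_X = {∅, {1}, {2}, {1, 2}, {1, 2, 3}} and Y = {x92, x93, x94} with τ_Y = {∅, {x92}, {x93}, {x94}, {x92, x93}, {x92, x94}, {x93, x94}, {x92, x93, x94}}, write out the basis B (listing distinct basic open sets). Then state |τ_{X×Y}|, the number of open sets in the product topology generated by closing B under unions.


Basis B = {∅ × ∅, {1} × {x92}, {1} × {x93}, {1} × {x94}, {2} × {x92}, {2} × {x93}, {2} × {x94}, {1} × {x92, x93}, {1} × {x92, x94}, {1, 2} × {x92}, {1} × {x93, x94}, {1, 2} × {x93}, {1, 2} × {x94}, {2} × {x92, x93}, {2} × {x92, x94}, {2} × {x93, x94}, {1} × {x92, x93, x94}, {1, 2, 3} × {x92}, {1, 2, 3} × {x93}, {1, 2, 3} × {x94}, {2} × {x92, x93, x94}, {1, 2} × {x92, x93}, {1, 2} × {x92, x94}, {1, 2} × {x93, x94}, {1, 2} × {x92, x93, x94}, {1, 2, 3} × {x92, x93}, {1, 2, 3} × {x92, x94}, {1, 2, 3} × {x93, x94}, {1, 2, 3} × {x92, x93, x94}}; |τ_{X×Y}| = 125.

Enumerate products U × V with U ∈ τ_X, V ∈ τ_Y (deduplicated):
  ∅ × ∅ = {} (∅)
  {1} × {x92} = {(1,x92)}
  {1} × {x93} = {(1,x93)}
  {1} × {x94} = {(1,x94)}
  {2} × {x92} = {(2,x92)}
  {2} × {x93} = {(2,x93)}
  {2} × {x94} = {(2,x94)}
  {1} × {x92, x93} = {(1,x92), (1,x93)}
  {1} × {x92, x94} = {(1,x92), (1,x94)}
  {1, 2} × {x92} = {(1,x92), (2,x92)}
  {1} × {x93, x94} = {(1,x93), (1,x94)}
  {1, 2} × {x93} = {(1,x93), (2,x93)}
  {1, 2} × {x94} = {(1,x94), (2,x94)}
  {2} × {x92, x93} = {(2,x92), (2,x93)}
  {2} × {x92, x94} = {(2,x92), (2,x94)}
  {2} × {x93, x94} = {(2,x93), (2,x94)}
  {1} × {x92, x93, x94} = {(1,x92), (1,x93), (1,x94)}
  {1, 2, 3} × {x92} = {(1,x92), (2,x92), (3,x92)}
  {1, 2, 3} × {x93} = {(1,x93), (2,x93), (3,x93)}
  {1, 2, 3} × {x94} = {(1,x94), (2,x94), (3,x94)}
  {2} × {x92, x93, x94} = {(2,x92), (2,x93), (2,x94)}
  {1, 2} × {x92, x93} = {(1,x92), (1,x93), (2,x92), (2,x93)}
  {1, 2} × {x92, x94} = {(1,x92), (1,x94), (2,x92), (2,x94)}
  {1, 2} × {x93, x94} = {(1,x93), (1,x94), (2,x93), (2,x94)}
  {1, 2} × {x92, x93, x94} = {(1,x92), (1,x93), (1,x94), (2,x92), (2,x93), (2,x94)}
  {1, 2, 3} × {x92, x93} = {(1,x92), (1,x93), (2,x92), (2,x93), (3,x92), (3,x93)}
  {1, 2, 3} × {x92, x94} = {(1,x92), (1,x94), (2,x92), (2,x94), (3,x92), (3,x94)}
  {1, 2, 3} × {x93, x94} = {(1,x93), (1,x94), (2,x93), (2,x94), (3,x93), (3,x94)}
  {1, 2, 3} × {x92, x93, x94} = {(1,x92), (1,x93), (1,x94), (2,x92), (2,x93), (2,x94), (3,x92), (3,x93), (3,x94)}
These 29 distinct sets form the basis B.
Close under arbitrary unions to get τ_{X×Y}; counting gives |τ_{X×Y}| = 125.


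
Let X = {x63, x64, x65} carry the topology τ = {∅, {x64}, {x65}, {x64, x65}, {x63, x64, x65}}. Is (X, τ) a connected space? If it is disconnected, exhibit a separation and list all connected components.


(X, τ) is connected.

Find clopen sets (U ∈ τ with X ∖ U ∈ τ):
  U = ∅, X ∖ U = {x63, x64, x65} — both open, so U is clopen.
  U = {x63, x64, x65}, X ∖ U = ∅ — both open, so U is clopen.
Only trivial clopens (∅ and X) exist, so (X, τ) is connected.
Compute connected components by grouping points that agree on all clopens:
  component: {x63, x64, x65}


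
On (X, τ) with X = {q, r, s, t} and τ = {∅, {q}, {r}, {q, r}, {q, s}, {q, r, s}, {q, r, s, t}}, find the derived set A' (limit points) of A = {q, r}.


A' = {s, t}

For each x ∈ X, list the open sets U ∈ τ with x ∈ U, then check whether U ∩ (A ∖ {x}) ≠ ∅ for every such U.
  x = q: open {q} ∋ x has {q} ∩ (A ∖ {q}) = ∅, so x is NOT a limit point.
  x = r: open {r} ∋ x has {r} ∩ (A ∖ {r}) = ∅, so x is NOT a limit point.
  x = s: opens ∋ x are {q, s}, {q, r, s}, {q, r, s, t}; each meets A ∖ {s}, so x IS a limit point.
  x = t: opens ∋ x are {q, r, s, t}; each meets A ∖ {t}, so x IS a limit point.
Collecting: A' = {s, t}.


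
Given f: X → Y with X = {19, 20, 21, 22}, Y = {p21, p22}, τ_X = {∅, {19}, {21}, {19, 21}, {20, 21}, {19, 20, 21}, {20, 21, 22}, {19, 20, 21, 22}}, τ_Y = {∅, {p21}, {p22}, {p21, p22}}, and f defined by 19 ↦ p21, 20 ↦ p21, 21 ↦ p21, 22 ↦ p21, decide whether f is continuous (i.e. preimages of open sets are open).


f IS continuous.

Compute f^{-1}(U) for each U ∈ τ_Y:
  U = ∅: f^{-1}(U) = ∅ ∈ τ_X ✓.
  U = {p21}: f^{-1}(U) = {19, 20, 21, 22} ∈ τ_X ✓.
  U = {p22}: f^{-1}(U) = ∅ ∈ τ_X ✓.
  U = {p21, p22}: f^{-1}(U) = {19, 20, 21, 22} ∈ τ_X ✓.
Every preimage lies in τ_X, so f IS continuous.


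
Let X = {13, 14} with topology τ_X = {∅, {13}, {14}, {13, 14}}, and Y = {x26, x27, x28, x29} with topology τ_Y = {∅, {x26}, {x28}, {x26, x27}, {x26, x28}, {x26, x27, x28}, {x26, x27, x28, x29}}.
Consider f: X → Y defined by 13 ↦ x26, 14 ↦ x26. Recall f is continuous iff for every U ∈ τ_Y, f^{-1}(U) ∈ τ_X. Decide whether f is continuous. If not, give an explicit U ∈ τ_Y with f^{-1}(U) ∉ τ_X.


f IS continuous.

Compute f^{-1}(U) for each U ∈ τ_Y:
  U = ∅: f^{-1}(U) = ∅ ∈ τ_X ✓.
  U = {x26}: f^{-1}(U) = {13, 14} ∈ τ_X ✓.
  U = {x28}: f^{-1}(U) = ∅ ∈ τ_X ✓.
  U = {x26, x27}: f^{-1}(U) = {13, 14} ∈ τ_X ✓.
  U = {x26, x28}: f^{-1}(U) = {13, 14} ∈ τ_X ✓.
  U = {x26, x27, x28}: f^{-1}(U) = {13, 14} ∈ τ_X ✓.
  U = {x26, x27, x28, x29}: f^{-1}(U) = {13, 14} ∈ τ_X ✓.
Every preimage lies in τ_X, so f IS continuous.


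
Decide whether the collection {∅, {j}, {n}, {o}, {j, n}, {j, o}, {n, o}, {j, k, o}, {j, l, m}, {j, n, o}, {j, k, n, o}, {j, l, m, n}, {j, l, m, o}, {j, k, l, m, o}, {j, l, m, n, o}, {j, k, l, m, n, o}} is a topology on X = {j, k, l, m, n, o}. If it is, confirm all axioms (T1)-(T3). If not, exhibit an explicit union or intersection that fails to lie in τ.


τ IS a topology on X.

Axiom (T1): ∅ ∈ τ? Yes; X ∈ τ? Yes.
Axiom (T2/T3): check pairwise unions and intersections of members of τ.
All pairwise intersections and unions checked — each lies in τ. Therefore τ satisfies (T1), (T2), (T3): it IS a topology on X.


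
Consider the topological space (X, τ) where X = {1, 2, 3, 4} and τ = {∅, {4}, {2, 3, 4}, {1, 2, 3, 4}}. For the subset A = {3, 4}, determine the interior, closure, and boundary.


int(A) = {4}, cl(A) = {1, 2, 3, 4}, ∂A = {1, 2, 3}.

Closed sets in (X, τ) are complements of opens:
  closed(X, τ) = {∅, {1}, {1, 2, 3}, {1, 2, 3, 4}}.
int(A) = ⋃ {U ∈ τ : U ⊆ A}. Opens contained in A: ∅, {4}.
Taking the union of these: int(A) = {4}.
cl(A) = ⋂ {C closed : A ⊆ C}. Closed sets containing A: {1, 2, 3, 4}.
Intersecting these: cl(A) = {1, 2, 3, 4}.
∂A = cl(A) ∖ int(A) = {1, 2, 3, 4} ∖ {4} = {1, 2, 3}.


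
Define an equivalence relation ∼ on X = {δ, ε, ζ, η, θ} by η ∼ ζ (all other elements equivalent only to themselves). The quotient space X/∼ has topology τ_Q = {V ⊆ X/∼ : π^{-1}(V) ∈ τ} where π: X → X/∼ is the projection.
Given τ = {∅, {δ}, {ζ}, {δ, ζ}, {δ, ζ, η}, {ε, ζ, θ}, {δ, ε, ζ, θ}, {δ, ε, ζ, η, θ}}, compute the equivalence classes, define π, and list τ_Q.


X/∼ = {[δ], [ε], [ζ=η], [θ]}; |τ_Q| = 4.

Equivalence classes: [δ], [ε], [ζ=η], [θ].
Quotient map π: X → X/∼ sends δ ↦ [δ], ε ↦ [ε], ζ ↦ [ζ=η], η ↦ [ζ=η], θ ↦ [θ].
For each subset V ⊆ X/∼, compute π^{-1}(V) ⊆ X and check whether π^{-1}(V) ∈ τ. V is open in τ_Q iff π^{-1}(V) ∈ τ.
  V = {}: π^{-1}(V) = ∅ ∈ τ ✓.
  V = {[δ]}: π^{-1}(V) = {δ} ∈ τ ✓.
  V = {[ε]}: π^{-1}(V) = {ε} ∉ τ ✗.
  V = {[δ], [ε]}: π^{-1}(V) = {δ, ε} ∉ τ ✗.
  V = {[ζ=η]}: π^{-1}(V) = {ζ, η} ∉ τ ✗.
  V = {[δ], [ζ=η]}: π^{-1}(V) = {δ, ζ, η} ∈ τ ✓.
  V = {[ε], [ζ=η]}: π^{-1}(V) = {ε, ζ, η} ∉ τ ✗.
  V = {[δ], [ε], [ζ=η]}: π^{-1}(V) = {δ, ε, ζ, η} ∉ τ ✗.
  V = {[θ]}: π^{-1}(V) = {θ} ∉ τ ✗.
  V = {[δ], [θ]}: π^{-1}(V) = {δ, θ} ∉ τ ✗.
  V = {[ε], [θ]}: π^{-1}(V) = {ε, θ} ∉ τ ✗.
  V = {[δ], [ε], [θ]}: π^{-1}(V) = {δ, ε, θ} ∉ τ ✗.
  V = {[ζ=η], [θ]}: π^{-1}(V) = {ζ, η, θ} ∉ τ ✗.
  V = {[δ], [ζ=η], [θ]}: π^{-1}(V) = {δ, ζ, η, θ} ∉ τ ✗.
  V = {[ε], [ζ=η], [θ]}: π^{-1}(V) = {ε, ζ, η, θ} ∉ τ ✗.
  V = {[δ], [ε], [ζ=η], [θ]}: π^{-1}(V) = {δ, ε, ζ, η, θ} ∈ τ ✓.
Open sets in the quotient: τ_Q = {{}, {[δ]}, {[δ], [ζ=η]}, {[δ], [ε], [ζ=η], [θ]}} (4 elements).


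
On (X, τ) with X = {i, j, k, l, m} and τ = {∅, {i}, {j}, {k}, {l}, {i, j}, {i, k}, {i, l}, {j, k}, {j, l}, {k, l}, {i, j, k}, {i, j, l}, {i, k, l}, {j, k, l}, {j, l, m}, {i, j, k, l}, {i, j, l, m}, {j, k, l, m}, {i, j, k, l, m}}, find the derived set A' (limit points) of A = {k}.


A' = ∅

For each x ∈ X, list the open sets U ∈ τ with x ∈ U, then check whether U ∩ (A ∖ {x}) ≠ ∅ for every such U.
  x = i: open {i} ∋ x has {i} ∩ (A ∖ {i}) = ∅, so x is NOT a limit point.
  x = j: open {j} ∋ x has {j} ∩ (A ∖ {j}) = ∅, so x is NOT a limit point.
  x = k: open {k} ∋ x has {k} ∩ (A ∖ {k}) = ∅, so x is NOT a limit point.
  x = l: open {l} ∋ x has {l} ∩ (A ∖ {l}) = ∅, so x is NOT a limit point.
  x = m: open {j, l, m} ∋ x has {j, l, m} ∩ (A ∖ {m}) = ∅, so x is NOT a limit point.
Collecting: A' = ∅.


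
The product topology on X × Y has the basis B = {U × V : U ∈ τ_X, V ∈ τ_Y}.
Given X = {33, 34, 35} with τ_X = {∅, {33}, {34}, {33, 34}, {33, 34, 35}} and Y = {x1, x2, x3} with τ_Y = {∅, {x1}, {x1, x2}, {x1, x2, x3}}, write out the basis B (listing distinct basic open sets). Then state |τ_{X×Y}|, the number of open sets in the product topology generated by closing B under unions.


Basis B = {∅ × ∅, {33} × {x1}, {34} × {x1}, {33} × {x1, x2}, {33, 34} × {x1}, {34} × {x1, x2}, {33} × {x1, x2, x3}, {33, 34, 35} × {x1}, {34} × {x1, x2, x3}, {33, 34} × {x1, x2}, {33, 34} × {x1, x2, x3}, {33, 34, 35} × {x1, x2}, {33, 34, 35} × {x1, x2, x3}}; |τ_{X×Y}| = 30.

Enumerate products U × V with U ∈ τ_X, V ∈ τ_Y (deduplicated):
  ∅ × ∅ = {} (∅)
  {33} × {x1} = {(33,x1)}
  {34} × {x1} = {(34,x1)}
  {33} × {x1, x2} = {(33,x1), (33,x2)}
  {33, 34} × {x1} = {(33,x1), (34,x1)}
  {34} × {x1, x2} = {(34,x1), (34,x2)}
  {33} × {x1, x2, x3} = {(33,x1), (33,x2), (33,x3)}
  {33, 34, 35} × {x1} = {(33,x1), (34,x1), (35,x1)}
  {34} × {x1, x2, x3} = {(34,x1), (34,x2), (34,x3)}
  {33, 34} × {x1, x2} = {(33,x1), (33,x2), (34,x1), (34,x2)}
  {33, 34} × {x1, x2, x3} = {(33,x1), (33,x2), (33,x3), (34,x1), (34,x2), (34,x3)}
  {33, 34, 35} × {x1, x2} = {(33,x1), (33,x2), (34,x1), (34,x2), (35,x1), (35,x2)}
  {33, 34, 35} × {x1, x2, x3} = {(33,x1), (33,x2), (33,x3), (34,x1), (34,x2), (34,x3), (35,x1), (35,x2), (35,x3)}
These 13 distinct sets form the basis B.
Close under arbitrary unions to get τ_{X×Y}; counting gives |τ_{X×Y}| = 30.


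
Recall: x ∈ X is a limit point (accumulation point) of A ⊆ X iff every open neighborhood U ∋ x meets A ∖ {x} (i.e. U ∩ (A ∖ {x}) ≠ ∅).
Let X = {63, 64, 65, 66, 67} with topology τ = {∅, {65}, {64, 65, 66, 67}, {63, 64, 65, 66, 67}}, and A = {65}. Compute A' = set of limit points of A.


A' = {63, 64, 66, 67}

For each x ∈ X, list the open sets U ∈ τ with x ∈ U, then check whether U ∩ (A ∖ {x}) ≠ ∅ for every such U.
  x = 63: opens ∋ x are {63, 64, 65, 66, 67}; each meets A ∖ {63}, so x IS a limit point.
  x = 64: opens ∋ x are {64, 65, 66, 67}, {63, 64, 65, 66, 67}; each meets A ∖ {64}, so x IS a limit point.
  x = 65: open {65} ∋ x has {65} ∩ (A ∖ {65}) = ∅, so x is NOT a limit point.
  x = 66: opens ∋ x are {64, 65, 66, 67}, {63, 64, 65, 66, 67}; each meets A ∖ {66}, so x IS a limit point.
  x = 67: opens ∋ x are {64, 65, 66, 67}, {63, 64, 65, 66, 67}; each meets A ∖ {67}, so x IS a limit point.
Collecting: A' = {63, 64, 66, 67}.


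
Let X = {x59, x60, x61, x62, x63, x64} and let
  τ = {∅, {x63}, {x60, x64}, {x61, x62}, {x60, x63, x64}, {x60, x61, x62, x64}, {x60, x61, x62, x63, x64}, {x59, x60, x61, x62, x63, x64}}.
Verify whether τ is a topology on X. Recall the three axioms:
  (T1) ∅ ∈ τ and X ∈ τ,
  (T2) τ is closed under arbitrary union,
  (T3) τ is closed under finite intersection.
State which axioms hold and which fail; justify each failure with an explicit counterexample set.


τ is NOT a topology on X.

Axiom (T1): ∅ ∈ τ? Yes; X ∈ τ? Yes.
Axiom (T2/T3): check pairwise unions and intersections of members of τ.
Counterexample for (T2): {x63} ∪ {x61, x62} = {x61, x62, x63} ∉ τ. Therefore τ is NOT a topology.


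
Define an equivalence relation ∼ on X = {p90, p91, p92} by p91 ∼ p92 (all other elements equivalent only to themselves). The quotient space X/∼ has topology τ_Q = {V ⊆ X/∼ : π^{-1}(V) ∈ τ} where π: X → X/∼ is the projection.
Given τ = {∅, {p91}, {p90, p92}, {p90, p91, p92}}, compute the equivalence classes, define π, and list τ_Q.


X/∼ = {[p90], [p91=p92]}; |τ_Q| = 2.

Equivalence classes: [p90], [p91=p92].
Quotient map π: X → X/∼ sends p90 ↦ [p90], p91 ↦ [p91=p92], p92 ↦ [p91=p92].
For each subset V ⊆ X/∼, compute π^{-1}(V) ⊆ X and check whether π^{-1}(V) ∈ τ. V is open in τ_Q iff π^{-1}(V) ∈ τ.
  V = {}: π^{-1}(V) = ∅ ∈ τ ✓.
  V = {[p90]}: π^{-1}(V) = {p90} ∉ τ ✗.
  V = {[p91=p92]}: π^{-1}(V) = {p91, p92} ∉ τ ✗.
  V = {[p90], [p91=p92]}: π^{-1}(V) = {p90, p91, p92} ∈ τ ✓.
Open sets in the quotient: τ_Q = {{}, {[p90], [p91=p92]}} (2 elements).


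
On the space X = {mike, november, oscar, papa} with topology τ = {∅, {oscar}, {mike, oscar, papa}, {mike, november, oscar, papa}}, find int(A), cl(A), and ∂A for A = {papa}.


int(A) = ∅, cl(A) = {mike, november, papa}, ∂A = {mike, november, papa}.

Closed sets in (X, τ) are complements of opens:
  closed(X, τ) = {∅, {november}, {mike, november, papa}, {mike, november, oscar, papa}}.
int(A) = ⋃ {U ∈ τ : U ⊆ A}. Opens contained in A: ∅.
Taking the union of these: int(A) = ∅.
cl(A) = ⋂ {C closed : A ⊆ C}. Closed sets containing A: {mike, november, papa}, {mike, november, oscar, papa}.
Intersecting these: cl(A) = {mike, november, papa}.
∂A = cl(A) ∖ int(A) = {mike, november, papa} ∖ ∅ = {mike, november, papa}.


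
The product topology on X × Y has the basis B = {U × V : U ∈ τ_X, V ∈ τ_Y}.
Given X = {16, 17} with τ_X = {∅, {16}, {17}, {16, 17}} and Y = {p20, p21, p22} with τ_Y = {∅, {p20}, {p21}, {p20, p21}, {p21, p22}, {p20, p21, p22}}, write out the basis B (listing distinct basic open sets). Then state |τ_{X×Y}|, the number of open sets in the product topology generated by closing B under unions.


Basis B = {∅ × ∅, {16} × {p20}, {16} × {p21}, {17} × {p20}, {17} × {p21}, {16} × {p20, p21}, {16, 17} × {p20}, {16} × {p21, p22}, {16, 17} × {p21}, {17} × {p20, p21}, {17} × {p21, p22}, {16} × {p20, p21, p22}, {17} × {p20, p21, p22}, {16, 17} × {p20, p21}, {16, 17} × {p21, p22}, {16, 17} × {p20, p21, p22}}; |τ_{X×Y}| = 36.

Enumerate products U × V with U ∈ τ_X, V ∈ τ_Y (deduplicated):
  ∅ × ∅ = {} (∅)
  {16} × {p20} = {(16,p20)}
  {16} × {p21} = {(16,p21)}
  {17} × {p20} = {(17,p20)}
  {17} × {p21} = {(17,p21)}
  {16} × {p20, p21} = {(16,p20), (16,p21)}
  {16, 17} × {p20} = {(16,p20), (17,p20)}
  {16} × {p21, p22} = {(16,p21), (16,p22)}
  {16, 17} × {p21} = {(16,p21), (17,p21)}
  {17} × {p20, p21} = {(17,p20), (17,p21)}
  {17} × {p21, p22} = {(17,p21), (17,p22)}
  {16} × {p20, p21, p22} = {(16,p20), (16,p21), (16,p22)}
  {17} × {p20, p21, p22} = {(17,p20), (17,p21), (17,p22)}
  {16, 17} × {p20, p21} = {(16,p20), (16,p21), (17,p20), (17,p21)}
  {16, 17} × {p21, p22} = {(16,p21), (16,p22), (17,p21), (17,p22)}
  {16, 17} × {p20, p21, p22} = {(16,p20), (16,p21), (16,p22), (17,p20), (17,p21), (17,p22)}
These 16 distinct sets form the basis B.
Close under arbitrary unions to get τ_{X×Y}; counting gives |τ_{X×Y}| = 36.


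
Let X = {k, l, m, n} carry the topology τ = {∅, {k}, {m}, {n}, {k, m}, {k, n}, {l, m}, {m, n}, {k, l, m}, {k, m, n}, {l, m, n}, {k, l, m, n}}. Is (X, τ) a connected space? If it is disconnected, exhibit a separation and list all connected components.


(X, τ) is disconnected; components = [{k}, {n}, {l, m}].

Find clopen sets (U ∈ τ with X ∖ U ∈ τ):
  U = ∅, X ∖ U = {k, l, m, n} — both open, so U is clopen.
  U = {k}, X ∖ U = {l, m, n} — both open, so U is clopen.
  U = {n}, X ∖ U = {k, l, m} — both open, so U is clopen.
  U = {k, n}, X ∖ U = {l, m} — both open, so U is clopen.
  U = {l, m}, X ∖ U = {k, n} — both open, so U is clopen.
  U = {k, l, m}, X ∖ U = {n} — both open, so U is clopen.
  U = {l, m, n}, X ∖ U = {k} — both open, so U is clopen.
  U = {k, l, m, n}, X ∖ U = ∅ — both open, so U is clopen.
Nontrivial clopen(s) exist: e.g. {k, l, m}. So (X, τ) is disconnected.
Compute connected components by grouping points that agree on all clopens:
  component: {k}
  component: {n}
  component: {l, m}


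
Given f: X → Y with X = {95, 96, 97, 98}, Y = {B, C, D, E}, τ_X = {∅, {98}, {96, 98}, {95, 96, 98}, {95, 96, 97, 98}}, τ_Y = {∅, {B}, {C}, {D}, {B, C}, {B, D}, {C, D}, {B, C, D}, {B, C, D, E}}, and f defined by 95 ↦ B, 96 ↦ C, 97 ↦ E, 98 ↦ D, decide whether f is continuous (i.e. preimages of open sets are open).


f is NOT continuous.

Compute f^{-1}(U) for each U ∈ τ_Y:
  U = ∅: f^{-1}(U) = ∅ ∈ τ_X ✓.
  U = {B}: f^{-1}(U) = {95} ∉ τ_X ✗.
  U = {C}: f^{-1}(U) = {96} ∉ τ_X ✗.
  U = {D}: f^{-1}(U) = {98} ∈ τ_X ✓.
  U = {B, C}: f^{-1}(U) = {95, 96} ∉ τ_X ✗.
  U = {B, D}: f^{-1}(U) = {95, 98} ∉ τ_X ✗.
  U = {C, D}: f^{-1}(U) = {96, 98} ∈ τ_X ✓.
  U = {B, C, D}: f^{-1}(U) = {95, 96, 98} ∈ τ_X ✓.
  U = {B, C, D, E}: f^{-1}(U) = {95, 96, 97, 98} ∈ τ_X ✓.
Found U = {B} with f^{-1}(U) = {95} not in τ_X. Therefore f is NOT continuous.


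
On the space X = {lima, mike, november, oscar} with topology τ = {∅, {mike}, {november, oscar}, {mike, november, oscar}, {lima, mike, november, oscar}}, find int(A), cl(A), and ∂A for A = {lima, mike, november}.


int(A) = {mike}, cl(A) = {lima, mike, november, oscar}, ∂A = {lima, november, oscar}.

Closed sets in (X, τ) are complements of opens:
  closed(X, τ) = {∅, {lima}, {lima, mike}, {lima, november, oscar}, {lima, mike, november, oscar}}.
int(A) = ⋃ {U ∈ τ : U ⊆ A}. Opens contained in A: ∅, {mike}.
Taking the union of these: int(A) = {mike}.
cl(A) = ⋂ {C closed : A ⊆ C}. Closed sets containing A: {lima, mike, november, oscar}.
Intersecting these: cl(A) = {lima, mike, november, oscar}.
∂A = cl(A) ∖ int(A) = {lima, mike, november, oscar} ∖ {mike} = {lima, november, oscar}.


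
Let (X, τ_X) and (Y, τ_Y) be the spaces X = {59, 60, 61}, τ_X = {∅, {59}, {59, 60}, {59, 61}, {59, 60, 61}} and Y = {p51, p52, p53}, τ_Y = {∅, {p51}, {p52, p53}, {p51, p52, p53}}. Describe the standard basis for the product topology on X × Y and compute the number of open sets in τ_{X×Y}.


Basis B = {∅ × ∅, {59} × {p51}, {59, 60} × {p51}, {59, 61} × {p51}, {59} × {p52, p53}, {59} × {p51, p52, p53}, {59, 60, 61} × {p51}, {59, 60} × {p52, p53}, {59, 61} × {p52, p53}, {59, 60} × {p51, p52, p53}, {59, 61} × {p51, p52, p53}, {59, 60, 61} × {p52, p53}, {59, 60, 61} × {p51, p52, p53}}; |τ_{X×Y}| = 25.

Enumerate products U × V with U ∈ τ_X, V ∈ τ_Y (deduplicated):
  ∅ × ∅ = {} (∅)
  {59} × {p51} = {(59,p51)}
  {59, 60} × {p51} = {(59,p51), (60,p51)}
  {59, 61} × {p51} = {(59,p51), (61,p51)}
  {59} × {p52, p53} = {(59,p52), (59,p53)}
  {59} × {p51, p52, p53} = {(59,p51), (59,p52), (59,p53)}
  {59, 60, 61} × {p51} = {(59,p51), (60,p51), (61,p51)}
  {59, 60} × {p52, p53} = {(59,p52), (59,p53), (60,p52), (60,p53)}
  {59, 61} × {p52, p53} = {(59,p52), (59,p53), (61,p52), (61,p53)}
  {59, 60} × {p51, p52, p53} = {(59,p51), (59,p52), (59,p53), (60,p51), (60,p52), (60,p53)}
  {59, 61} × {p51, p52, p53} = {(59,p51), (59,p52), (59,p53), (61,p51), (61,p52), (61,p53)}
  {59, 60, 61} × {p52, p53} = {(59,p52), (59,p53), (60,p52), (60,p53), (61,p52), (61,p53)}
  {59, 60, 61} × {p51, p52, p53} = {(59,p51), (59,p52), (59,p53), (60,p51), (60,p52), (60,p53), (61,p51), (61,p52), (61,p53)}
These 13 distinct sets form the basis B.
Close under arbitrary unions to get τ_{X×Y}; counting gives |τ_{X×Y}| = 25.


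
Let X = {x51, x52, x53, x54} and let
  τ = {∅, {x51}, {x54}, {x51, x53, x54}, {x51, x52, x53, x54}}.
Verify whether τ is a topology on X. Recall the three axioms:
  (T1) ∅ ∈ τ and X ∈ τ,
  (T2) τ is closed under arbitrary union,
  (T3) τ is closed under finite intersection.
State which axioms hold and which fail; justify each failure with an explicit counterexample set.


τ is NOT a topology on X.

Axiom (T1): ∅ ∈ τ? Yes; X ∈ τ? Yes.
Axiom (T2/T3): check pairwise unions and intersections of members of τ.
Counterexample for (T2): {x51} ∪ {x54} = {x51, x54} ∉ τ. Therefore τ is NOT a topology.


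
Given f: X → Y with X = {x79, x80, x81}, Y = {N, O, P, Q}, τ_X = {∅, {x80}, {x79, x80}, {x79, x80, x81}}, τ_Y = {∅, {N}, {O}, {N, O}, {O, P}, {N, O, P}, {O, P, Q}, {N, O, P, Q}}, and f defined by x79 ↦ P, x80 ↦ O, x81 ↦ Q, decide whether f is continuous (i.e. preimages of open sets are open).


f IS continuous.

Compute f^{-1}(U) for each U ∈ τ_Y:
  U = ∅: f^{-1}(U) = ∅ ∈ τ_X ✓.
  U = {N}: f^{-1}(U) = ∅ ∈ τ_X ✓.
  U = {O}: f^{-1}(U) = {x80} ∈ τ_X ✓.
  U = {N, O}: f^{-1}(U) = {x80} ∈ τ_X ✓.
  U = {O, P}: f^{-1}(U) = {x79, x80} ∈ τ_X ✓.
  U = {N, O, P}: f^{-1}(U) = {x79, x80} ∈ τ_X ✓.
  U = {O, P, Q}: f^{-1}(U) = {x79, x80, x81} ∈ τ_X ✓.
  U = {N, O, P, Q}: f^{-1}(U) = {x79, x80, x81} ∈ τ_X ✓.
Every preimage lies in τ_X, so f IS continuous.


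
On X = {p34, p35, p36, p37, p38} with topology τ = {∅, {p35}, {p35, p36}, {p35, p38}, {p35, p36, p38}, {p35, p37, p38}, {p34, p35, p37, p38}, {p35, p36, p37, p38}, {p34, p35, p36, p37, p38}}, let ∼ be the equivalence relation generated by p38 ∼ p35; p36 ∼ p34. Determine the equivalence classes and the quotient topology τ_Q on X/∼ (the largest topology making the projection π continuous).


X/∼ = {[p34=p36], [p35=p38], [p37]}; |τ_Q| = 4.

Equivalence classes: [p34=p36], [p35=p38], [p37].
Quotient map π: X → X/∼ sends p34 ↦ [p34=p36], p35 ↦ [p35=p38], p36 ↦ [p34=p36], p37 ↦ [p37], p38 ↦ [p35=p38].
For each subset V ⊆ X/∼, compute π^{-1}(V) ⊆ X and check whether π^{-1}(V) ∈ τ. V is open in τ_Q iff π^{-1}(V) ∈ τ.
  V = {}: π^{-1}(V) = ∅ ∈ τ ✓.
  V = {[p34=p36]}: π^{-1}(V) = {p34, p36} ∉ τ ✗.
  V = {[p35=p38]}: π^{-1}(V) = {p35, p38} ∈ τ ✓.
  V = {[p34=p36], [p35=p38]}: π^{-1}(V) = {p34, p35, p36, p38} ∉ τ ✗.
  V = {[p37]}: π^{-1}(V) = {p37} ∉ τ ✗.
  V = {[p34=p36], [p37]}: π^{-1}(V) = {p34, p36, p37} ∉ τ ✗.
  V = {[p35=p38], [p37]}: π^{-1}(V) = {p35, p37, p38} ∈ τ ✓.
  V = {[p34=p36], [p35=p38], [p37]}: π^{-1}(V) = {p34, p35, p36, p37, p38} ∈ τ ✓.
Open sets in the quotient: τ_Q = {{}, {[p35=p38]}, {[p35=p38], [p37]}, {[p34=p36], [p35=p38], [p37]}} (4 elements).


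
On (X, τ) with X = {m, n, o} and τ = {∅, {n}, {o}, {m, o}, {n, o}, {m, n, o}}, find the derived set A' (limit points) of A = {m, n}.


A' = ∅

For each x ∈ X, list the open sets U ∈ τ with x ∈ U, then check whether U ∩ (A ∖ {x}) ≠ ∅ for every such U.
  x = m: open {m, o} ∋ x has {m, o} ∩ (A ∖ {m}) = ∅, so x is NOT a limit point.
  x = n: open {n} ∋ x has {n} ∩ (A ∖ {n}) = ∅, so x is NOT a limit point.
  x = o: open {o} ∋ x has {o} ∩ (A ∖ {o}) = ∅, so x is NOT a limit point.
Collecting: A' = ∅.


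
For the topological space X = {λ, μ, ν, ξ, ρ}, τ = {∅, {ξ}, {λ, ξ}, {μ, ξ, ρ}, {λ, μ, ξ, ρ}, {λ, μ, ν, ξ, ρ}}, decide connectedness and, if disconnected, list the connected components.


(X, τ) is connected.

Find clopen sets (U ∈ τ with X ∖ U ∈ τ):
  U = ∅, X ∖ U = {λ, μ, ν, ξ, ρ} — both open, so U is clopen.
  U = {λ, μ, ν, ξ, ρ}, X ∖ U = ∅ — both open, so U is clopen.
Only trivial clopens (∅ and X) exist, so (X, τ) is connected.
Compute connected components by grouping points that agree on all clopens:
  component: {λ, μ, ν, ξ, ρ}


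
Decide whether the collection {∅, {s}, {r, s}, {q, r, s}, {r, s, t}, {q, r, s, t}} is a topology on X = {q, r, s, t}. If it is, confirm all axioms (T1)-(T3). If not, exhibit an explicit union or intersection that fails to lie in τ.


τ IS a topology on X.

Axiom (T1): ∅ ∈ τ? Yes; X ∈ τ? Yes.
Axiom (T2/T3): check pairwise unions and intersections of members of τ.
All pairwise intersections and unions checked — each lies in τ. Therefore τ satisfies (T1), (T2), (T3): it IS a topology on X.


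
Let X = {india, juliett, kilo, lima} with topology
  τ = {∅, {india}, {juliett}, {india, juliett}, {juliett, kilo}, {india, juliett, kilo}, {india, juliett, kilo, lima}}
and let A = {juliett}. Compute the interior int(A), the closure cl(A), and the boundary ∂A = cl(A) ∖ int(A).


int(A) = {juliett}, cl(A) = {juliett, kilo, lima}, ∂A = {kilo, lima}.

Closed sets in (X, τ) are complements of opens:
  closed(X, τ) = {∅, {lima}, {india, lima}, {kilo, lima}, {india, kilo, lima}, {juliett, kilo, lima}, {india, juliett, kilo, lima}}.
int(A) = ⋃ {U ∈ τ : U ⊆ A}. Opens contained in A: ∅, {juliett}.
Taking the union of these: int(A) = {juliett}.
cl(A) = ⋂ {C closed : A ⊆ C}. Closed sets containing A: {juliett, kilo, lima}, {india, juliett, kilo, lima}.
Intersecting these: cl(A) = {juliett, kilo, lima}.
∂A = cl(A) ∖ int(A) = {juliett, kilo, lima} ∖ {juliett} = {kilo, lima}.


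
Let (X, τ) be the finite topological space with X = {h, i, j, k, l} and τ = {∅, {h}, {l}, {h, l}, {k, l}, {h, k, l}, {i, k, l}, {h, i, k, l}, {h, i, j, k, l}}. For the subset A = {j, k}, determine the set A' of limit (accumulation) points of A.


A' = {i, j}

For each x ∈ X, list the open sets U ∈ τ with x ∈ U, then check whether U ∩ (A ∖ {x}) ≠ ∅ for every such U.
  x = h: open {h} ∋ x has {h} ∩ (A ∖ {h}) = ∅, so x is NOT a limit point.
  x = i: opens ∋ x are {i, k, l}, {h, i, k, l}, {h, i, j, k, l}; each meets A ∖ {i}, so x IS a limit point.
  x = j: opens ∋ x are {h, i, j, k, l}; each meets A ∖ {j}, so x IS a limit point.
  x = k: open {k, l} ∋ x has {k, l} ∩ (A ∖ {k}) = ∅, so x is NOT a limit point.
  x = l: open {l} ∋ x has {l} ∩ (A ∖ {l}) = ∅, so x is NOT a limit point.
Collecting: A' = {i, j}.


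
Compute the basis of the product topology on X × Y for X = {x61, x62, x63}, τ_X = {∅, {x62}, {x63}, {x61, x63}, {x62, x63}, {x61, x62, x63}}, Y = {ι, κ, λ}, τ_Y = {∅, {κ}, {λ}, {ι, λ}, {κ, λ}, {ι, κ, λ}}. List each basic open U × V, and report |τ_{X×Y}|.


Basis B = {∅ × ∅, {x62} × {κ}, {x62} × {λ}, {x63} × {κ}, {x63} × {λ}, {x61, x63} × {κ}, {x61, x63} × {λ}, {x62} × {ι, λ}, {x62} × {κ, λ}, {x62, x63} × {κ}, {x62, x63} × {λ}, {x63} × {ι, λ}, {x63} × {κ, λ}, {x61, x62, x63} × {κ}, {x61, x62, x63} × {λ}, {x62} × {ι, κ, λ}, {x63} × {ι, κ, λ}, {x61, x63} × {ι, λ}, {x61, x63} × {κ, λ}, {x62, x63} × {ι, λ}, {x62, x63} × {κ, λ}, {x61, x63} × {ι, κ, λ}, {x61, x62, x63} × {ι, λ}, {x61, x62, x63} × {κ, λ}, {x62, x63} × {ι, κ, λ}, {x61, x62, x63} × {ι, κ, λ}}; |τ_{X×Y}| = 108.

Enumerate products U × V with U ∈ τ_X, V ∈ τ_Y (deduplicated):
  ∅ × ∅ = {} (∅)
  {x62} × {κ} = {(x62,κ)}
  {x62} × {λ} = {(x62,λ)}
  {x63} × {κ} = {(x63,κ)}
  {x63} × {λ} = {(x63,λ)}
  {x61, x63} × {κ} = {(x61,κ), (x63,κ)}
  {x61, x63} × {λ} = {(x61,λ), (x63,λ)}
  {x62} × {ι, λ} = {(x62,ι), (x62,λ)}
  {x62} × {κ, λ} = {(x62,κ), (x62,λ)}
  {x62, x63} × {κ} = {(x62,κ), (x63,κ)}
  {x62, x63} × {λ} = {(x62,λ), (x63,λ)}
  {x63} × {ι, λ} = {(x63,ι), (x63,λ)}
  {x63} × {κ, λ} = {(x63,κ), (x63,λ)}
  {x61, x62, x63} × {κ} = {(x61,κ), (x62,κ), (x63,κ)}
  {x61, x62, x63} × {λ} = {(x61,λ), (x62,λ), (x63,λ)}
  {x62} × {ι, κ, λ} = {(x62,ι), (x62,κ), (x62,λ)}
  {x63} × {ι, κ, λ} = {(x63,ι), (x63,κ), (x63,λ)}
  {x61, x63} × {ι, λ} = {(x61,ι), (x61,λ), (x63,ι), (x63,λ)}
  {x61, x63} × {κ, λ} = {(x61,κ), (x61,λ), (x63,κ), (x63,λ)}
  {x62, x63} × {ι, λ} = {(x62,ι), (x62,λ), (x63,ι), (x63,λ)}
  {x62, x63} × {κ, λ} = {(x62,κ), (x62,λ), (x63,κ), (x63,λ)}
  {x61, x63} × {ι, κ, λ} = {(x61,ι), (x61,κ), (x61,λ), (x63,ι), (x63,κ), (x63,λ)}
  {x61, x62, x63} × {ι, λ} = {(x61,ι), (x61,λ), (x62,ι), (x62,λ), (x63,ι), (x63,λ)}
  {x61, x62, x63} × {κ, λ} = {(x61,κ), (x61,λ), (x62,κ), (x62,λ), (x63,κ), (x63,λ)}
  {x62, x63} × {ι, κ, λ} = {(x62,ι), (x62,κ), (x62,λ), (x63,ι), (x63,κ), (x63,λ)}
  {x61, x62, x63} × {ι, κ, λ} = {(x61,ι), (x61,κ), (x61,λ), (x62,ι), (x62,κ), (x62,λ), (x63,ι), (x63,κ), (x63,λ)}
These 26 distinct sets form the basis B.
Close under arbitrary unions to get τ_{X×Y}; counting gives |τ_{X×Y}| = 108.


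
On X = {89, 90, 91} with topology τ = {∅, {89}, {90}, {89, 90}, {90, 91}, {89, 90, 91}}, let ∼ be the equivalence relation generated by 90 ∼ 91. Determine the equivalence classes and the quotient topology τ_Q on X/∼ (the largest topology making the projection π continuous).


X/∼ = {[89], [90=91]}; |τ_Q| = 4.

Equivalence classes: [89], [90=91].
Quotient map π: X → X/∼ sends 89 ↦ [89], 90 ↦ [90=91], 91 ↦ [90=91].
For each subset V ⊆ X/∼, compute π^{-1}(V) ⊆ X and check whether π^{-1}(V) ∈ τ. V is open in τ_Q iff π^{-1}(V) ∈ τ.
  V = {}: π^{-1}(V) = ∅ ∈ τ ✓.
  V = {[89]}: π^{-1}(V) = {89} ∈ τ ✓.
  V = {[90=91]}: π^{-1}(V) = {90, 91} ∈ τ ✓.
  V = {[89], [90=91]}: π^{-1}(V) = {89, 90, 91} ∈ τ ✓.
Open sets in the quotient: τ_Q = {{}, {[89]}, {[90=91]}, {[89], [90=91]}} (4 elements).


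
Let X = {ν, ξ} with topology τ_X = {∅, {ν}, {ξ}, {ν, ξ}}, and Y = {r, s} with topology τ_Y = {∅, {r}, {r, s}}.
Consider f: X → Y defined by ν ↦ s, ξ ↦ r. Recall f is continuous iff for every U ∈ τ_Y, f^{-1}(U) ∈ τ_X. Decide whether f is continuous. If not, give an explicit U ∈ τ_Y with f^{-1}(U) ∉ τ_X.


f IS continuous.

Compute f^{-1}(U) for each U ∈ τ_Y:
  U = ∅: f^{-1}(U) = ∅ ∈ τ_X ✓.
  U = {r}: f^{-1}(U) = {ξ} ∈ τ_X ✓.
  U = {r, s}: f^{-1}(U) = {ν, ξ} ∈ τ_X ✓.
Every preimage lies in τ_X, so f IS continuous.


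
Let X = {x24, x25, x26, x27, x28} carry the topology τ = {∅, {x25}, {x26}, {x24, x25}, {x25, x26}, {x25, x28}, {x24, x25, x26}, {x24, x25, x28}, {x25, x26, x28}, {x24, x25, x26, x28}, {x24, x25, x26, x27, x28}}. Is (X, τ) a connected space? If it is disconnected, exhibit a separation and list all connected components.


(X, τ) is connected.

Find clopen sets (U ∈ τ with X ∖ U ∈ τ):
  U = ∅, X ∖ U = {x24, x25, x26, x27, x28} — both open, so U is clopen.
  U = {x24, x25, x26, x27, x28}, X ∖ U = ∅ — both open, so U is clopen.
Only trivial clopens (∅ and X) exist, so (X, τ) is connected.
Compute connected components by grouping points that agree on all clopens:
  component: {x24, x25, x26, x27, x28}


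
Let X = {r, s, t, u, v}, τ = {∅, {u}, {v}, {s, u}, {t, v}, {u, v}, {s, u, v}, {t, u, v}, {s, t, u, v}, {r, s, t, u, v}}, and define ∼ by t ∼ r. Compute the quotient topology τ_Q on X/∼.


X/∼ = {[r=t], [s], [u], [v]}; |τ_Q| = 7.

Equivalence classes: [r=t], [s], [u], [v].
Quotient map π: X → X/∼ sends r ↦ [r=t], s ↦ [s], t ↦ [r=t], u ↦ [u], v ↦ [v].
For each subset V ⊆ X/∼, compute π^{-1}(V) ⊆ X and check whether π^{-1}(V) ∈ τ. V is open in τ_Q iff π^{-1}(V) ∈ τ.
  V = {}: π^{-1}(V) = ∅ ∈ τ ✓.
  V = {[r=t]}: π^{-1}(V) = {r, t} ∉ τ ✗.
  V = {[s]}: π^{-1}(V) = {s} ∉ τ ✗.
  V = {[r=t], [s]}: π^{-1}(V) = {r, s, t} ∉ τ ✗.
  V = {[u]}: π^{-1}(V) = {u} ∈ τ ✓.
  V = {[r=t], [u]}: π^{-1}(V) = {r, t, u} ∉ τ ✗.
  V = {[s], [u]}: π^{-1}(V) = {s, u} ∈ τ ✓.
  V = {[r=t], [s], [u]}: π^{-1}(V) = {r, s, t, u} ∉ τ ✗.
  V = {[v]}: π^{-1}(V) = {v} ∈ τ ✓.
  V = {[r=t], [v]}: π^{-1}(V) = {r, t, v} ∉ τ ✗.
  V = {[s], [v]}: π^{-1}(V) = {s, v} ∉ τ ✗.
  V = {[r=t], [s], [v]}: π^{-1}(V) = {r, s, t, v} ∉ τ ✗.
  V = {[u], [v]}: π^{-1}(V) = {u, v} ∈ τ ✓.
  V = {[r=t], [u], [v]}: π^{-1}(V) = {r, t, u, v} ∉ τ ✗.
  V = {[s], [u], [v]}: π^{-1}(V) = {s, u, v} ∈ τ ✓.
  V = {[r=t], [s], [u], [v]}: π^{-1}(V) = {r, s, t, u, v} ∈ τ ✓.
Open sets in the quotient: τ_Q = {{}, {[u]}, {[s], [u]}, {[v]}, {[u], [v]}, {[s], [u], [v]}, {[r=t], [s], [u], [v]}} (7 elements).


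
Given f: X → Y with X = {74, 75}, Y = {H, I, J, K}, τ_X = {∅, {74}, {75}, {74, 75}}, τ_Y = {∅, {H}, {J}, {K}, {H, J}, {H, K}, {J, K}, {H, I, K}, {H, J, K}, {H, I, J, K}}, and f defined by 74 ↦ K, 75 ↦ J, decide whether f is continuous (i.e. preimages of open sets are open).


f IS continuous.

Compute f^{-1}(U) for each U ∈ τ_Y:
  U = ∅: f^{-1}(U) = ∅ ∈ τ_X ✓.
  U = {H}: f^{-1}(U) = ∅ ∈ τ_X ✓.
  U = {J}: f^{-1}(U) = {75} ∈ τ_X ✓.
  U = {K}: f^{-1}(U) = {74} ∈ τ_X ✓.
  U = {H, J}: f^{-1}(U) = {75} ∈ τ_X ✓.
  U = {H, K}: f^{-1}(U) = {74} ∈ τ_X ✓.
  U = {J, K}: f^{-1}(U) = {74, 75} ∈ τ_X ✓.
  U = {H, I, K}: f^{-1}(U) = {74} ∈ τ_X ✓.
  U = {H, J, K}: f^{-1}(U) = {74, 75} ∈ τ_X ✓.
  U = {H, I, J, K}: f^{-1}(U) = {74, 75} ∈ τ_X ✓.
Every preimage lies in τ_X, so f IS continuous.
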